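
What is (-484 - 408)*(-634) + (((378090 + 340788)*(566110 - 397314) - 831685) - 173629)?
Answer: 121343291102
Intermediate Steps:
(-484 - 408)*(-634) + (((378090 + 340788)*(566110 - 397314) - 831685) - 173629) = -892*(-634) + ((718878*168796 - 831685) - 173629) = 565528 + ((121343730888 - 831685) - 173629) = 565528 + (121342899203 - 173629) = 565528 + 121342725574 = 121343291102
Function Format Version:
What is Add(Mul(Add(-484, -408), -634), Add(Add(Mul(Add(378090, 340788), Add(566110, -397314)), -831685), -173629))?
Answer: 121343291102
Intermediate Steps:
Add(Mul(Add(-484, -408), -634), Add(Add(Mul(Add(378090, 340788), Add(566110, -397314)), -831685), -173629)) = Add(Mul(-892, -634), Add(Add(Mul(718878, 168796), -831685), -173629)) = Add(565528, Add(Add(121343730888, -831685), -173629)) = Add(565528, Add(121342899203, -173629)) = Add(565528, 121342725574) = 121343291102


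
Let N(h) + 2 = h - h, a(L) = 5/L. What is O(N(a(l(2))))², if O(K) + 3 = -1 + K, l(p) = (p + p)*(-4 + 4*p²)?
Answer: 36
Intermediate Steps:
l(p) = 2*p*(-4 + 4*p²) (l(p) = (2*p)*(-4 + 4*p²) = 2*p*(-4 + 4*p²))
N(h) = -2 (N(h) = -2 + (h - h) = -2 + 0 = -2)
O(K) = -4 + K (O(K) = -3 + (-1 + K) = -4 + K)
O(N(a(l(2))))² = (-4 - 2)² = (-6)² = 36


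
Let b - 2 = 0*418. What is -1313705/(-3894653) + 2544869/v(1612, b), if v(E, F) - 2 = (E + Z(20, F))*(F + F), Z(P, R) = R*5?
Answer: 9919907630907/25276297970 ≈ 392.46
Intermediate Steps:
Z(P, R) = 5*R
b = 2 (b = 2 + 0*418 = 2 + 0 = 2)
v(E, F) = 2 + 2*F*(E + 5*F) (v(E, F) = 2 + (E + 5*F)*(F + F) = 2 + (E + 5*F)*(2*F) = 2 + 2*F*(E + 5*F))
-1313705/(-3894653) + 2544869/v(1612, b) = -1313705/(-3894653) + 2544869/(2 + 10*2**2 + 2*1612*2) = -1313705*(-1/3894653) + 2544869/(2 + 10*4 + 6448) = 1313705/3894653 + 2544869/(2 + 40 + 6448) = 1313705/3894653 + 2544869/6490 = 9919907630907/25276297970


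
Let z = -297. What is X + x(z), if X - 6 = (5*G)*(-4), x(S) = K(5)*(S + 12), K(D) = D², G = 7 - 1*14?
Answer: -6979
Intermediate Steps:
G = -7 (G = 7 - 14 = -7)
x(S) = 300 + 25*S (x(S) = 5²*(S + 12) = 25*(12 + S) = 300 + 25*S)
X = 146 (X = 6 + (5*(-7))*(-4) = 6 - 35*(-4) = 6 + 140 = 146)
X + x(z) = 146 + (300 + 25*(-297)) = 146 + (300 - 7425) = 146 - 7125 = -6979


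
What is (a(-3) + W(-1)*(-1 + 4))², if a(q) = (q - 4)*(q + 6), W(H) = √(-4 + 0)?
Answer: 405 - 252*I ≈ 405.0 - 252.0*I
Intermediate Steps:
W(H) = 2*I (W(H) = √(-4) = 2*I)
a(q) = (-4 + q)*(6 + q)
(a(-3) + W(-1)*(-1 + 4))² = ((-24 + (-3)² + 2*(-3)) + (2*I)*(-1 + 4))² = ((-24 + 9 - 6) + (2*I)*3)² = (-21 + 6*I)²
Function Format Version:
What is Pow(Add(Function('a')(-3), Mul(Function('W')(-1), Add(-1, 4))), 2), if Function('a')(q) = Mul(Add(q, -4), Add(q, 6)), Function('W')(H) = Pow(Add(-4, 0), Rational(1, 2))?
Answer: Add(405, Mul(-252, I)) ≈ Add(405.00, Mul(-252.00, I))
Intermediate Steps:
Function('W')(H) = Mul(2, I) (Function('W')(H) = Pow(-4, Rational(1, 2)) = Mul(2, I))
Function('a')(q) = Mul(Add(-4, q), Add(6, q))
Pow(Add(Function('a')(-3), Mul(Function('W')(-1), Add(-1, 4))), 2) = Pow(Add(Add(-24, Pow(-3, 2), Mul(2, -3)), Mul(Mul(2, I), Add(-1, 4))), 2) = Pow(Add(Add(-24, 9, -6), Mul(Mul(2, I), 3)), 2) = Pow(Add(-21, Mul(6, I)), 2)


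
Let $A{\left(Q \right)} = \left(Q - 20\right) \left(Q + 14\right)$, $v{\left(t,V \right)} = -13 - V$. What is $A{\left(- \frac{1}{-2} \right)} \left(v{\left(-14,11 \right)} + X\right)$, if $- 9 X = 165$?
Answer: $\frac{47879}{4} \approx 11970.0$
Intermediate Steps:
$X = - \frac{55}{3}$ ($X = \left(- \frac{1}{9}\right) 165 = - \frac{55}{3} \approx -18.333$)
$A{\left(Q \right)} = \left(-20 + Q\right) \left(14 + Q\right)$
$A{\left(- \frac{1}{-2} \right)} \left(v{\left(-14,11 \right)} + X\right) = \left(-280 + \left(- \frac{1}{-2}\right)^{2} - 6 \left(- \frac{1}{-2}\right)\right) \left(\left(-13 - 11\right) - \frac{55}{3}\right) = \left(-280 + \left(\left(-1\right) \left(- \frac{1}{2}\right)\right)^{2} - 6 \left(\left(-1\right) \left(- \frac{1}{2}\right)\right)\right) \left(\left(-13 - 11\right) - \frac{55}{3}\right) = \left(-280 + \left(\frac{1}{2}\right)^{2} - 3\right) \left(-24 - \frac{55}{3}\right) = \left(-280 + \frac{1}{4} - 3\right) \left(- \frac{127}{3}\right) = \left(- \frac{1131}{4}\right) \left(- \frac{127}{3}\right) = \frac{47879}{4}$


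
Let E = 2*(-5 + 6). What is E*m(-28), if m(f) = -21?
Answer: -42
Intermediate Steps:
E = 2 (E = 2*1 = 2)
E*m(-28) = 2*(-21) = -42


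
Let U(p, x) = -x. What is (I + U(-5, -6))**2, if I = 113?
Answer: 14161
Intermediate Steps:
(I + U(-5, -6))**2 = (113 - 1*(-6))**2 = (113 + 6)**2 = 119**2 = 14161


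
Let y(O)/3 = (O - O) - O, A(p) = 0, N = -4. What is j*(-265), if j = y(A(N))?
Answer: 0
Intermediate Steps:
y(O) = -3*O (y(O) = 3*((O - O) - O) = 3*(0 - O) = 3*(-O) = -3*O)
j = 0 (j = -3*0 = 0)
j*(-265) = 0*(-265) = 0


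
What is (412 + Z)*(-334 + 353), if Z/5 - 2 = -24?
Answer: 5738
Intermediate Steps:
Z = -110 (Z = 10 + 5*(-24) = 10 - 120 = -110)
(412 + Z)*(-334 + 353) = (412 - 110)*(-334 + 353) = 302*19 = 5738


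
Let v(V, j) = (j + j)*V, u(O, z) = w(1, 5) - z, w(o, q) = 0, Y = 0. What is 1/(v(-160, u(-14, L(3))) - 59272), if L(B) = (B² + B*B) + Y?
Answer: -1/53512 ≈ -1.8687e-5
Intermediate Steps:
L(B) = 2*B² (L(B) = (B² + B*B) + 0 = (B² + B²) + 0 = 2*B² + 0 = 2*B²)
u(O, z) = -z (u(O, z) = 0 - z = -z)
v(V, j) = 2*V*j (v(V, j) = (2*j)*V = 2*V*j)
1/(v(-160, u(-14, L(3))) - 59272) = 1/(2*(-160)*(-2*3²) - 59272) = 1/(2*(-160)*(-2*9) - 59272) = 1/(2*(-160)*(-1*18) - 59272) = 1/(2*(-160)*(-18) - 59272) = 1/(5760 - 59272) = 1/(-53512) = -1/53512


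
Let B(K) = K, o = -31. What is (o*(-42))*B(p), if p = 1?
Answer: 1302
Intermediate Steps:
(o*(-42))*B(p) = -31*(-42)*1 = 1302*1 = 1302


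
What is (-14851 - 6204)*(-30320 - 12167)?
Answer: 894563785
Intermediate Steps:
(-14851 - 6204)*(-30320 - 12167) = -21055*(-42487) = 894563785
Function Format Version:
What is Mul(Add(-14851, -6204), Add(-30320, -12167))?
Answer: 894563785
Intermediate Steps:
Mul(Add(-14851, -6204), Add(-30320, -12167)) = Mul(-21055, -42487) = 894563785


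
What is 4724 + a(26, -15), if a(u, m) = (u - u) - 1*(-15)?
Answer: 4739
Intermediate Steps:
a(u, m) = 15 (a(u, m) = 0 + 15 = 15)
4724 + a(26, -15) = 4724 + 15 = 4739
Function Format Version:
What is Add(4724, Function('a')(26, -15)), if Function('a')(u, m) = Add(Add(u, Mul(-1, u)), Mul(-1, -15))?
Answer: 4739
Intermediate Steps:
Function('a')(u, m) = 15 (Function('a')(u, m) = Add(0, 15) = 15)
Add(4724, Function('a')(26, -15)) = Add(4724, 15) = 4739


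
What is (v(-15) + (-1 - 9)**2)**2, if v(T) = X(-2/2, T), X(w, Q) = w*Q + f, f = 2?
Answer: 13689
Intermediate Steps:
X(w, Q) = 2 + Q*w (X(w, Q) = w*Q + 2 = Q*w + 2 = 2 + Q*w)
v(T) = 2 - T (v(T) = 2 + T*(-2/2) = 2 + T*(-2*1/2) = 2 + T*(-1) = 2 - T)
(v(-15) + (-1 - 9)**2)**2 = ((2 - 1*(-15)) + (-1 - 9)**2)**2 = ((2 + 15) + (-10)**2)**2 = (17 + 100)**2 = 117**2 = 13689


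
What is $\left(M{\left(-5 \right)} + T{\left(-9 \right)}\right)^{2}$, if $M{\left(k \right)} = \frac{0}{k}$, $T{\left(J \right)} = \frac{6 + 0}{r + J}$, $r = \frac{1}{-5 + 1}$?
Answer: $\frac{576}{1369} \approx 0.42074$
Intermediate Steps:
$r = - \frac{1}{4}$ ($r = \frac{1}{-4} = - \frac{1}{4} \approx -0.25$)
$T{\left(J \right)} = \frac{6}{- \frac{1}{4} + J}$ ($T{\left(J \right)} = \frac{6 + 0}{- \frac{1}{4} + J} = \frac{6}{- \frac{1}{4} + J}$)
$M{\left(k \right)} = 0$
$\left(M{\left(-5 \right)} + T{\left(-9 \right)}\right)^{2} = \left(0 + \frac{24}{-1 + 4 \left(-9\right)}\right)^{2} = \left(0 + \frac{24}{-1 - 36}\right)^{2} = \left(0 + \frac{24}{-37}\right)^{2} = \left(0 + 24 \left(- \frac{1}{37}\right)\right)^{2} = \left(0 - \frac{24}{37}\right)^{2} = \left(- \frac{24}{37}\right)^{2} = \frac{576}{1369}$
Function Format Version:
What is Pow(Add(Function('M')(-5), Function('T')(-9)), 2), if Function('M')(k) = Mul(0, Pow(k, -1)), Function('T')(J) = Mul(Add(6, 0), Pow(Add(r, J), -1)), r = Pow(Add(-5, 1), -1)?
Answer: Rational(576, 1369) ≈ 0.42074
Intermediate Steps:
r = Rational(-1, 4) (r = Pow(-4, -1) = Rational(-1, 4) ≈ -0.25000)
Function('T')(J) = Mul(6, Pow(Add(Rational(-1, 4), J), -1)) (Function('T')(J) = Mul(Add(6, 0), Pow(Add(Rational(-1, 4), J), -1)) = Mul(6, Pow(Add(Rational(-1, 4), J), -1)))
Function('M')(k) = 0
Pow(Add(Function('M')(-5), Function('T')(-9)), 2) = Pow(Add(0, Mul(24, Pow(Add(-1, Mul(4, -9)), -1))), 2) = Pow(Add(0, Mul(24, Pow(Add(-1, -36), -1))), 2) = Pow(Add(0, Mul(24, Pow(-37, -1))), 2) = Pow(Add(0, Mul(24, Rational(-1, 37))), 2) = Pow(Add(0, Rational(-24, 37)), 2) = Pow(Rational(-24, 37), 2) = Rational(576, 1369)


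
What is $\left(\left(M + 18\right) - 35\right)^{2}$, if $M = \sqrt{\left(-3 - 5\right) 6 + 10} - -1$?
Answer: $\left(16 - i \sqrt{38}\right)^{2} \approx 218.0 - 197.26 i$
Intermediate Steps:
$M = 1 + i \sqrt{38}$ ($M = \sqrt{\left(-8\right) 6 + 10} + 1 = \sqrt{-48 + 10} + 1 = \sqrt{-38} + 1 = i \sqrt{38} + 1 = 1 + i \sqrt{38} \approx 1.0 + 6.1644 i$)
$\left(\left(M + 18\right) - 35\right)^{2} = \left(\left(\left(1 + i \sqrt{38}\right) + 18\right) - 35\right)^{2} = \left(\left(19 + i \sqrt{38}\right) - 35\right)^{2} = \left(-16 + i \sqrt{38}\right)^{2}$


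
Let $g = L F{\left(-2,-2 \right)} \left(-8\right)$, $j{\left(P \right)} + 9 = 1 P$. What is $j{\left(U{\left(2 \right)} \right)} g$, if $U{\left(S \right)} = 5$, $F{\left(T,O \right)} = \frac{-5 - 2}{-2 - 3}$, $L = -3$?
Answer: $- \frac{672}{5} \approx -134.4$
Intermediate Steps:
$F{\left(T,O \right)} = \frac{7}{5}$ ($F{\left(T,O \right)} = - \frac{7}{-5} = \left(-7\right) \left(- \frac{1}{5}\right) = \frac{7}{5}$)
$j{\left(P \right)} = -9 + P$ ($j{\left(P \right)} = -9 + 1 P = -9 + P$)
$g = \frac{168}{5}$ ($g = \left(-3\right) \frac{7}{5} \left(-8\right) = \left(- \frac{21}{5}\right) \left(-8\right) = \frac{168}{5} \approx 33.6$)
$j{\left(U{\left(2 \right)} \right)} g = \left(-9 + 5\right) \frac{168}{5} = \left(-4\right) \frac{168}{5} = - \frac{672}{5}$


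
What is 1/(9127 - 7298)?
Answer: 1/1829 ≈ 0.00054675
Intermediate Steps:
1/(9127 - 7298) = 1/1829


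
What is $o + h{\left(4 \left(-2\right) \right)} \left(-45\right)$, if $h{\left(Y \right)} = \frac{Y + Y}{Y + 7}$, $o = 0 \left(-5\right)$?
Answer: $-720$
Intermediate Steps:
$o = 0$
$h{\left(Y \right)} = \frac{2 Y}{7 + Y}$
$o + h{\left(4 \left(-2\right) \right)} \left(-45\right) = 0 + \frac{2 \cdot 4 \left(-2\right)}{7 + 4 \left(-2\right)} \left(-45\right) = 0 + 2 \left(-8\right) \frac{1}{7 - 8} \left(-45\right) = 0 + 2 \left(-8\right) \frac{1}{-1} \left(-45\right) = 0 + 2 \left(-8\right) \left(-1\right) \left(-45\right) = 0 + 16 \left(-45\right) = 0 - 720 = -720$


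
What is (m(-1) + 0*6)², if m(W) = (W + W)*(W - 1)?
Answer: 16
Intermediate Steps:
m(W) = 2*W*(-1 + W) (m(W) = (2*W)*(-1 + W) = 2*W*(-1 + W))
(m(-1) + 0*6)² = (2*(-1)*(-1 - 1) + 0*6)² = (2*(-1)*(-2) + 0)² = (4 + 0)² = 4² = 16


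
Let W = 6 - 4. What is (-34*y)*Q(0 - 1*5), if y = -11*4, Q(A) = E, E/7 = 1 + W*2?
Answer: 52360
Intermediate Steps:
W = 2
E = 35 (E = 7*(1 + 2*2) = 7*(1 + 4) = 7*5 = 35)
Q(A) = 35
y = -44
(-34*y)*Q(0 - 1*5) = -34*(-44)*35 = 1496*35 = 52360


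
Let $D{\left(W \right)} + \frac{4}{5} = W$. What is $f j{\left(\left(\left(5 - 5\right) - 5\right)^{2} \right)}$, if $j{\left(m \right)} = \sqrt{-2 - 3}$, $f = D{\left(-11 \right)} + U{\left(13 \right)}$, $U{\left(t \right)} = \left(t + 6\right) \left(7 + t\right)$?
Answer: $\frac{1841 i \sqrt{5}}{5} \approx 823.32 i$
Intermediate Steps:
$D{\left(W \right)} = - \frac{4}{5} + W$
$U{\left(t \right)} = \left(6 + t\right) \left(7 + t\right)$
$f = \frac{1841}{5}$ ($f = \left(- \frac{4}{5} - 11\right) + \left(42 + 13^{2} + 13 \cdot 13\right) = - \frac{59}{5} + \left(42 + 169 + 169\right) = - \frac{59}{5} + 380 = \frac{1841}{5} \approx 368.2$)
$j{\left(m \right)} = i \sqrt{5}$ ($j{\left(m \right)} = \sqrt{-5} = i \sqrt{5}$)
$f j{\left(\left(\left(5 - 5\right) - 5\right)^{2} \right)} = \frac{1841 i \sqrt{5}}{5}$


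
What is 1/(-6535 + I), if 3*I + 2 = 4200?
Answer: -3/15407 ≈ -0.00019472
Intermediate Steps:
I = 4198/3 (I = -⅔ + (⅓)*4200 = -⅔ + 1400 = 4198/3 ≈ 1399.3)
1/(-6535 + I) = 1/(-6535 + 4198/3) = 1/(-15407/3) = -3/15407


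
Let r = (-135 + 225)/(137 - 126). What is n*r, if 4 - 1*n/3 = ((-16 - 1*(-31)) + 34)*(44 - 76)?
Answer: 424440/11 ≈ 38585.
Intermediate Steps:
r = 90/11 ≈ 8.1818
n = 4716 (n = 12 - 3*((-16 - 1*(-31)) + 34)*(44 - 76) = 12 - 3*((-16 + 31) + 34)*(-32) = 12 - 3*(15 + 34)*(-32) = 12 - 147*(-32) = 12 - 3*(-1568) = 12 + 4704 = 4716)
n*r = 4716*(90/11) = 424440/11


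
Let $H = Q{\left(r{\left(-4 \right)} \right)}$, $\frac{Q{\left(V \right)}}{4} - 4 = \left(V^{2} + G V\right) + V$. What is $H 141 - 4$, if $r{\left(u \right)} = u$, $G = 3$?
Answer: $2252$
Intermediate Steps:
$Q{\left(V \right)} = 16 + 4 V^{2} + 16 V$ ($Q{\left(V \right)} = 16 + 4 \left(\left(V^{2} + 3 V\right) + V\right) = 16 + 4 \left(V^{2} + 4 V\right) = 16 + \left(4 V^{2} + 16 V\right) = 16 + 4 V^{2} + 16 V$)
$H = 16$ ($H = 16 + 4 \left(-4\right)^{2} + 16 \left(-4\right) = 16 + 4 \cdot 16 - 64 = 16 + 64 - 64 = 16$)
$H 141 - 4 = 16 \cdot 141 - 4 = 2256 - 4 = 2252$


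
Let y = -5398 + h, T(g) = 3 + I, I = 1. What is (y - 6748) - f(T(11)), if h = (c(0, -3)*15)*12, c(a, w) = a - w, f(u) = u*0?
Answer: -11606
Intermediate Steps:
T(g) = 4 (T(g) = 3 + 1 = 4)
f(u) = 0
h = 540 (h = ((0 - 1*(-3))*15)*12 = ((0 + 3)*15)*12 = (3*15)*12 = 45*12 = 540)
y = -4858 (y = -5398 + 540 = -4858)
(y - 6748) - f(T(11)) = (-4858 - 6748) - 1*0 = -11606 + 0 = -11606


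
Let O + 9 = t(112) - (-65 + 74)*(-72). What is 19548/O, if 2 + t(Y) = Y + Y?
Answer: 6516/287 ≈ 22.704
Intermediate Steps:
t(Y) = -2 + 2*Y (t(Y) = -2 + (Y + Y) = -2 + 2*Y)
O = 861 (O = -9 + ((-2 + 2*112) - (-65 + 74)*(-72)) = -9 + ((-2 + 224) - 9*(-72)) = -9 + (222 - 1*(-648)) = -9 + (222 + 648) = -9 + 870 = 861)
19548/O = 19548/861 = 19548*(1/861) = 6516/287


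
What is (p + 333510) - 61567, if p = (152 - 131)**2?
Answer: 272384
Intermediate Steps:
p = 441 (p = 21**2 = 441)
(p + 333510) - 61567 = (441 + 333510) - 61567 = 333951 - 61567 = 272384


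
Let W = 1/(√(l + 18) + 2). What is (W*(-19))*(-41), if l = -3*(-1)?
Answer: -1558/17 + 779*√21/17 ≈ 118.34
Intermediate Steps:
l = 3
W = 1/(2 + √21) (W = 1/(√(3 + 18) + 2) = 1/(√21 + 2) = 1/(2 + √21) ≈ 0.15192)
(W*(-19))*(-41) = ((-2/17 + √21/17)*(-19))*(-41) = (38/17 - 19*√21/17)*(-41) = -1558/17 + 779*√21/17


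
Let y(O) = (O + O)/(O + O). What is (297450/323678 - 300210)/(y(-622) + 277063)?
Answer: -48585537465/44839760696 ≈ -1.0835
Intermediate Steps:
y(O) = 1 (y(O) = (2*O)/((2*O)) = (2*O)*(1/(2*O)) = 1)
(297450/323678 - 300210)/(y(-622) + 277063) = (297450/323678 - 300210)/(1 + 277063) = (297450*(1/323678) - 300210)/277064 = (148725/161839 - 300210)*(1/277064) = -48585537465/161839*1/277064 = -48585537465/44839760696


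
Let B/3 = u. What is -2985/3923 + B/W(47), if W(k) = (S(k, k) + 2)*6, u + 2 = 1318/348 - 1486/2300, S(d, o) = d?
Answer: -1029274381/1373736525 ≈ -0.74925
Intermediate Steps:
u = 57092/50025 (u = -2 + (1318/348 - 1486/2300) = -2 + (1318*(1/348) - 1486*1/2300) = -2 + (659/174 - 743/1150) = -2 + 157142/50025 = 57092/50025 ≈ 1.1413)
B = 57092/16675 (B = 3*(57092/50025) = 57092/16675 ≈ 3.4238)
W(k) = 12 + 6*k (W(k) = (k + 2)*6 = (2 + k)*6 = 12 + 6*k)
-2985/3923 + B/W(47) = -2985/3923 + 57092/(16675*(12 + 6*47)) = -2985*1/3923 + 57092/(16675*(12 + 282)) = -2985/3923 + (57092/16675)/294 = -2985/3923 + (57092/16675)*(1/294) = -2985/3923 + 4078/350175 = -1029274381/1373736525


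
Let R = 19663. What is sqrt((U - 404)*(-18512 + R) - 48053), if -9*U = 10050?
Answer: I*sqrt(16185063)/3 ≈ 1341.0*I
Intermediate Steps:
U = -3350/3 (U = -1/9*10050 = -3350/3 ≈ -1116.7)
sqrt((U - 404)*(-18512 + R) - 48053) = sqrt((-3350/3 - 404)*(-18512 + 19663) - 48053) = sqrt(-4562/3*1151 - 48053) = sqrt(-5250862/3 - 48053) = sqrt(-5395021/3) = I*sqrt(16185063)/3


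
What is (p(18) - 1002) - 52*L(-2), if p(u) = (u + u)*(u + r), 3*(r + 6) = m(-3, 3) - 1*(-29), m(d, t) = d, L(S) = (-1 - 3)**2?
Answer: -1090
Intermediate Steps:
L(S) = 16 (L(S) = (-4)**2 = 16)
r = 8/3 (r = -6 + (-3 - 1*(-29))/3 = -6 + (-3 + 29)/3 = -6 + (1/3)*26 = -6 + 26/3 = 8/3 ≈ 2.6667)
p(u) = 2*u*(8/3 + u) (p(u) = (u + u)*(u + 8/3) = (2*u)*(8/3 + u) = 2*u*(8/3 + u))
(p(18) - 1002) - 52*L(-2) = ((2/3)*18*(8 + 3*18) - 1002) - 52*16 = ((2/3)*18*(8 + 54) - 1002) - 832 = ((2/3)*18*62 - 1002) - 832 = (744 - 1002) - 832 = -258 - 832 = -1090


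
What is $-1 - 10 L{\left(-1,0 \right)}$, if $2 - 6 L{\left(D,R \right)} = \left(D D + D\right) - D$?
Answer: $- \frac{8}{3} \approx -2.6667$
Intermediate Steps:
$L{\left(D,R \right)} = \frac{1}{3} - \frac{D^{2}}{6}$ ($L{\left(D,R \right)} = \frac{1}{3} - \frac{\left(D D + D\right) - D}{6} = \frac{1}{3} - \frac{\left(D^{2} + D\right) - D}{6} = \frac{1}{3} - \frac{\left(D + D^{2}\right) - D}{6} = \frac{1}{3} - \frac{D^{2}}{6}$)
$-1 - 10 L{\left(-1,0 \right)} = -1 - 10 \left(\frac{1}{3} - \frac{\left(-1\right)^{2}}{6}\right) = -1 - 10 \left(\frac{1}{3} - \frac{1}{6}\right) = -1 - \frac{5}{3} = - \frac{8}{3}$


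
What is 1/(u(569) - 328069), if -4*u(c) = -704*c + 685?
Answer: -4/912385 ≈ -4.3841e-6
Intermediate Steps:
u(c) = -685/4 + 176*c (u(c) = -(-704*c + 685)/4 = -(685 - 704*c)/4 = -685/4 + 176*c)
1/(u(569) - 328069) = 1/((-685/4 + 176*569) - 328069) = 1/((-685/4 + 100144) - 328069) = 1/(399891/4 - 328069) = 1/(-912385/4) = -4/912385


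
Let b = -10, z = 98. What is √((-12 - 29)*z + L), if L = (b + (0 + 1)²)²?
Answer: I*√3937 ≈ 62.746*I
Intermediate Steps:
L = 81 (L = (-10 + (0 + 1)²)² = (-10 + 1²)² = (-10 + 1)² = (-9)² = 81)
√((-12 - 29)*z + L) = √((-12 - 29)*98 + 81) = √(-41*98 + 81) = √(-4018 + 81) = √(-3937) = I*√3937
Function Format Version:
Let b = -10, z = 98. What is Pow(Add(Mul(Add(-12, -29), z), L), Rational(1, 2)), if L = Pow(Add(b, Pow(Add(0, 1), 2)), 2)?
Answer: Mul(I, Pow(3937, Rational(1, 2))) ≈ Mul(62.746, I)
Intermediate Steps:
L = 81 (L = Pow(Add(-10, Pow(Add(0, 1), 2)), 2) = Pow(Add(-10, Pow(1, 2)), 2) = Pow(Add(-10, 1), 2) = Pow(-9, 2) = 81)
Pow(Add(Mul(Add(-12, -29), z), L), Rational(1, 2)) = Pow(Add(Mul(Add(-12, -29), 98), 81), Rational(1, 2)) = Pow(Add(Mul(-41, 98), 81), Rational(1, 2)) = Pow(Add(-4018, 81), Rational(1, 2)) = Pow(-3937, Rational(1, 2)) = Mul(I, Pow(3937, Rational(1, 2)))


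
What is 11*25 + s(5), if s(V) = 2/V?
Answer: 1377/5 ≈ 275.40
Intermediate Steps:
11*25 + s(5) = 11*25 + 2/5 = 275 + 2*(⅕) = 275 + ⅖ = 1377/5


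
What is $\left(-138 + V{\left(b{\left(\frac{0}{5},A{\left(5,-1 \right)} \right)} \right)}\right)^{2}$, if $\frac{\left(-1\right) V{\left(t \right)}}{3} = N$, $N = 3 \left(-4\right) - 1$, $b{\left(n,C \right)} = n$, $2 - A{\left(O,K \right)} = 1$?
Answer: $9801$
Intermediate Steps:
$A{\left(O,K \right)} = 1$ ($A{\left(O,K \right)} = 2 - 1 = 1$)
$N = -13$ ($N = -12 - 1 = -13$)
$V{\left(t \right)} = 39$ ($V{\left(t \right)} = \left(-3\right) \left(-13\right) = 39$)
$\left(-138 + V{\left(b{\left(\frac{0}{5},A{\left(5,-1 \right)} \right)} \right)}\right)^{2} = \left(-138 + 39\right)^{2} = \left(-99\right)^{2} = 9801$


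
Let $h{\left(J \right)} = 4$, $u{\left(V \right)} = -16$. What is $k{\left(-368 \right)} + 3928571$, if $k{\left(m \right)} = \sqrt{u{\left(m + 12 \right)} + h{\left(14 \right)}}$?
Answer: $3928571 + 2 i \sqrt{3} \approx 3.9286 \cdot 10^{6} + 3.4641 i$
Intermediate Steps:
$k{\left(m \right)} = 2 i \sqrt{3}$ ($k{\left(m \right)} = \sqrt{-16 + 4} = \sqrt{-12} = 2 i \sqrt{3}$)
$k{\left(-368 \right)} + 3928571 = 2 i \sqrt{3} + 3928571 = 3928571 + 2 i \sqrt{3}$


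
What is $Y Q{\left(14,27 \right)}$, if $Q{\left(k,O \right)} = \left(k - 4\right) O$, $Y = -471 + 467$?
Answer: $-1080$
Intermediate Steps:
$Y = -4$
$Q{\left(k,O \right)} = O \left(-4 + k\right)$ ($Q{\left(k,O \right)} = \left(-4 + k\right) O = O \left(-4 + k\right)$)
$Y Q{\left(14,27 \right)} = - 4 \cdot 27 \left(-4 + 14\right) = - 4 \cdot 27 \cdot 10 = \left(-4\right) 270 = -1080$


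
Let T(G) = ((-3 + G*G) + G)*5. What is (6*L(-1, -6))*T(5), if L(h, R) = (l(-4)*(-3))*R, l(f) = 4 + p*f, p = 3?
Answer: -116640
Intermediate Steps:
l(f) = 4 + 3*f
L(h, R) = 24*R (L(h, R) = ((4 + 3*(-4))*(-3))*R = ((4 - 12)*(-3))*R = (-8*(-3))*R = 24*R)
T(G) = -15 + 5*G + 5*G² (T(G) = ((-3 + G²) + G)*5 = (-3 + G + G²)*5 = -15 + 5*G + 5*G²)
(6*L(-1, -6))*T(5) = (6*(24*(-6)))*(-15 + 5*5 + 5*5²) = (6*(-144))*(-15 + 25 + 5*25) = -864*(-15 + 25 + 125) = -864*135 = -116640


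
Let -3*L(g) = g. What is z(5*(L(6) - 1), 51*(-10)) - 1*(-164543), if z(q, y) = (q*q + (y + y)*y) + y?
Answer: 684458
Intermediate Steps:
L(g) = -g/3
z(q, y) = y + q² + 2*y² (z(q, y) = (q² + (2*y)*y) + y = (q² + 2*y²) + y = y + q² + 2*y²)
z(5*(L(6) - 1), 51*(-10)) - 1*(-164543) = (51*(-10) + (5*(-⅓*6 - 1))² + 2*(51*(-10))²) - 1*(-164543) = (-510 + (5*(-2 - 1))² + 2*(-510)²) + 164543 = (-510 + (5*(-3))² + 2*260100) + 164543 = (-510 + (-15)² + 520200) + 164543 = (-510 + 225 + 520200) + 164543 = 519915 + 164543 = 684458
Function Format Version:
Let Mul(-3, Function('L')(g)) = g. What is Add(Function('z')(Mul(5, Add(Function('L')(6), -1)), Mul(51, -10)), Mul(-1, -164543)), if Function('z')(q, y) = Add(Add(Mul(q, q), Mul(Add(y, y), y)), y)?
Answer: 684458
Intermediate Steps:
Function('L')(g) = Mul(Rational(-1, 3), g)
Function('z')(q, y) = Add(y, Pow(q, 2), Mul(2, Pow(y, 2))) (Function('z')(q, y) = Add(Add(Pow(q, 2), Mul(Mul(2, y), y)), y) = Add(Add(Pow(q, 2), Mul(2, Pow(y, 2))), y) = Add(y, Pow(q, 2), Mul(2, Pow(y, 2))))
Add(Function('z')(Mul(5, Add(Function('L')(6), -1)), Mul(51, -10)), Mul(-1, -164543)) = Add(Add(Mul(51, -10), Pow(Mul(5, Add(Mul(Rational(-1, 3), 6), -1)), 2), Mul(2, Pow(Mul(51, -10), 2))), Mul(-1, -164543)) = Add(Add(-510, Pow(Mul(5, Add(-2, -1)), 2), Mul(2, Pow(-510, 2))), 164543) = Add(Add(-510, Pow(Mul(5, -3), 2), Mul(2, 260100)), 164543) = Add(Add(-510, Pow(-15, 2), 520200), 164543) = Add(Add(-510, 225, 520200), 164543) = Add(519915, 164543) = 684458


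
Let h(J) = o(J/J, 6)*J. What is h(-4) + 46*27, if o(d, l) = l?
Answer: 1218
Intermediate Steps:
h(J) = 6*J
h(-4) + 46*27 = 6*(-4) + 46*27 = -24 + 1242 = 1218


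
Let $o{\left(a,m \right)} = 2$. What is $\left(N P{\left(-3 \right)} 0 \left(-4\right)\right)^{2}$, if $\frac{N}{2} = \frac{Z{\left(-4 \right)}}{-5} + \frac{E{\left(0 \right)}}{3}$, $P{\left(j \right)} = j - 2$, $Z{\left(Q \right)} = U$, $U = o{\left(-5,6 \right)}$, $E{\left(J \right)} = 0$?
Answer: $0$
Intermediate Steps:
$U = 2$
$Z{\left(Q \right)} = 2$
$P{\left(j \right)} = -2 + j$
$N = - \frac{4}{5}$ ($N = 2 \left(\frac{2}{-5} + \frac{0}{3}\right) = 2 \left(2 \left(- \frac{1}{5}\right) + 0 \cdot \frac{1}{3}\right) = 2 \left(- \frac{2}{5} + 0\right) = 2 \left(- \frac{2}{5}\right) = - \frac{4}{5} \approx -0.8$)
$\left(N P{\left(-3 \right)} 0 \left(-4\right)\right)^{2} = \left(- \frac{4 \left(-2 - 3\right) 0 \left(-4\right)}{5}\right)^{2} = \left(- \frac{4 \left(-5\right) 0 \left(-4\right)}{5}\right)^{2} = \left(- \frac{4 \cdot 0 \left(-4\right)}{5}\right)^{2} = \left(\left(- \frac{4}{5}\right) 0\right)^{2} = 0^{2} = 0$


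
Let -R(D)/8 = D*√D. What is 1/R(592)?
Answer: -√37/700928 ≈ -8.6782e-6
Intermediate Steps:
R(D) = -8*D^(3/2) (R(D) = -8*D*√D = -8*D^(3/2))
1/R(592) = 1/(-18944*√37) = -√37/700928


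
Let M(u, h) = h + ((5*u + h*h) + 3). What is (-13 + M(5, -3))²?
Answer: 441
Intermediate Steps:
M(u, h) = 3 + h + h² + 5*u (M(u, h) = h + ((5*u + h²) + 3) = h + ((h² + 5*u) + 3) = h + (3 + h² + 5*u) = 3 + h + h² + 5*u)
(-13 + M(5, -3))² = (-13 + (3 - 3 + (-3)² + 5*5))² = (-13 + (3 - 3 + 9 + 25))² = (-13 + 34)² = 21² = 441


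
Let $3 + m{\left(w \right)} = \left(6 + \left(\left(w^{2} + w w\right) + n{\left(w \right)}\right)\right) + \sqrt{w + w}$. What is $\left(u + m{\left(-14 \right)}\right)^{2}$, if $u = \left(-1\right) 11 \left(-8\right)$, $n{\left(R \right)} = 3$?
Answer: $236168 + 1944 i \sqrt{7} \approx 2.3617 \cdot 10^{5} + 5143.3 i$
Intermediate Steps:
$u = 88$ ($u = \left(-11\right) \left(-8\right) = 88$)
$m{\left(w \right)} = 6 + 2 w^{2} + \sqrt{2} \sqrt{w}$ ($m{\left(w \right)} = -3 + \left(\left(6 + \left(\left(w^{2} + w w\right) + 3\right)\right) + \sqrt{w + w}\right) = -3 + \left(\left(6 + \left(\left(w^{2} + w^{2}\right) + 3\right)\right) + \sqrt{2 w}\right) = -3 + \left(\left(6 + \left(2 w^{2} + 3\right)\right) + \sqrt{2} \sqrt{w}\right) = -3 + \left(\left(6 + \left(3 + 2 w^{2}\right)\right) + \sqrt{2} \sqrt{w}\right) = -3 + \left(\left(9 + 2 w^{2}\right) + \sqrt{2} \sqrt{w}\right) = -3 + \left(9 + 2 w^{2} + \sqrt{2} \sqrt{w}\right) = 6 + 2 w^{2} + \sqrt{2} \sqrt{w}$)
$\left(u + m{\left(-14 \right)}\right)^{2} = \left(88 + \left(6 + 2 \left(-14\right)^{2} + \sqrt{2} \sqrt{-14}\right)\right)^{2} = \left(88 + \left(6 + 2 \cdot 196 + \sqrt{2} i \sqrt{14}\right)\right)^{2} = \left(88 + \left(6 + 392 + 2 i \sqrt{7}\right)\right)^{2} = \left(88 + \left(398 + 2 i \sqrt{7}\right)\right)^{2} = \left(486 + 2 i \sqrt{7}\right)^{2}$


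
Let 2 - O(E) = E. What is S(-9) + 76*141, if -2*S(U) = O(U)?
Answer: 21421/2 ≈ 10711.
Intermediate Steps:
O(E) = 2 - E
S(U) = -1 + U/2 (S(U) = -(2 - U)/2 = -1 + U/2)
S(-9) + 76*141 = (-1 + (1/2)*(-9)) + 76*141 = (-1 - 9/2) + 10716 = -11/2 + 10716 = 21421/2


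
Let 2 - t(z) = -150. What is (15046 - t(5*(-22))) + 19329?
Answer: 34223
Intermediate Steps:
t(z) = 152 (t(z) = 2 - 1*(-150) = 2 + 150 = 152)
(15046 - t(5*(-22))) + 19329 = (15046 - 1*152) + 19329 = (15046 - 152) + 19329 = 14894 + 19329 = 34223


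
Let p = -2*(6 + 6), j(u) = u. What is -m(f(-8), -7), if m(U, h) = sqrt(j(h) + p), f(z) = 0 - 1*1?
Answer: -I*sqrt(31) ≈ -5.5678*I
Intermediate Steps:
p = -24 (p = -2*12 = -24)
f(z) = -1 (f(z) = 0 - 1 = -1)
m(U, h) = sqrt(-24 + h) (m(U, h) = sqrt(h - 24) = sqrt(-24 + h))
-m(f(-8), -7) = -sqrt(-24 - 7) = -sqrt(-31) = -I*sqrt(31)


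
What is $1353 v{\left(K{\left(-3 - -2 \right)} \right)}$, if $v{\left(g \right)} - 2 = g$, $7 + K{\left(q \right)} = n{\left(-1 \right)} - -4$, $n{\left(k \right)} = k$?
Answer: $-2706$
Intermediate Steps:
$K{\left(q \right)} = -4$ ($K{\left(q \right)} = -7 - -3 = -7 + \left(-1 + 4\right) = -7 + 3 = -4$)
$v{\left(g \right)} = 2 + g$
$1353 v{\left(K{\left(-3 - -2 \right)} \right)} = 1353 \left(2 - 4\right) = 1353 \left(-2\right) = -2706$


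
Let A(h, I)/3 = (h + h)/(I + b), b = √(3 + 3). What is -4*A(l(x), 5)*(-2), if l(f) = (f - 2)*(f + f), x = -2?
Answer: 3840/19 - 768*√6/19 ≈ 103.09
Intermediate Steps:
b = √6 ≈ 2.4495
l(f) = 2*f*(-2 + f) (l(f) = (-2 + f)*(2*f) = 2*f*(-2 + f))
A(h, I) = 6*h/(I + √6) (A(h, I) = 3*((h + h)/(I + √6)) = 3*((2*h)/(I + √6)) = 3*(2*h/(I + √6)) = 6*h/(I + √6))
-4*A(l(x), 5)*(-2) = -24*2*(-2)*(-2 - 2)/(5 + √6)*(-2) = -24*2*(-2)*(-4)/(5 + √6)*(-2) = -24*16/(5 + √6)*(-2) = -384/(5 + √6)*(-2) = 768/(5 + √6)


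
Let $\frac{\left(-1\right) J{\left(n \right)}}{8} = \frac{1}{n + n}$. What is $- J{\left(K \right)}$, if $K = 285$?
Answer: $\frac{4}{285} \approx 0.014035$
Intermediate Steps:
$J{\left(n \right)} = - \frac{4}{n}$ ($J{\left(n \right)} = - \frac{8}{n + n} = - \frac{8}{2 n} = - 8 \frac{1}{2 n} = - \frac{4}{n}$)
$- J{\left(K \right)} = - \frac{-4}{285} = \left(-1\right) \left(- \frac{4}{285}\right) = \frac{4}{285}$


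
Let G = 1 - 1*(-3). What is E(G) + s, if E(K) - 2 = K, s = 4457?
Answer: 4463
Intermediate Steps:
G = 4 (G = 1 + 3 = 4)
E(K) = 2 + K
E(G) + s = (2 + 4) + 4457 = 6 + 4457 = 4463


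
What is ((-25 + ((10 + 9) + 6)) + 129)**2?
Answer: 16641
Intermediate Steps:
((-25 + ((10 + 9) + 6)) + 129)**2 = ((-25 + (19 + 6)) + 129)**2 = ((-25 + 25) + 129)**2 = (0 + 129)**2 = 129**2 = 16641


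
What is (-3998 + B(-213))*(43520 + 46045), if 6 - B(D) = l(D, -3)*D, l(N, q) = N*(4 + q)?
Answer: -4421017965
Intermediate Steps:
B(D) = 6 - D**2 (B(D) = 6 - D*(4 - 3)*D = 6 - D*1*D = 6 - D*D = 6 - D**2)
(-3998 + B(-213))*(43520 + 46045) = (-3998 + (6 - 1*(-213)**2))*(43520 + 46045) = (-3998 + (6 - 1*45369))*89565 = (-3998 + (6 - 45369))*89565 = (-3998 - 45363)*89565 = -49361*89565 = -4421017965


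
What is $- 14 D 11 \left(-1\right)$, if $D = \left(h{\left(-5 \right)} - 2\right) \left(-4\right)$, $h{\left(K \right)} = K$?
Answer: $4312$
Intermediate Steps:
$D = 28$ ($D = \left(-5 - 2\right) \left(-4\right) = \left(-7\right) \left(-4\right) = 28$)
$- 14 D 11 \left(-1\right) = \left(-14\right) 28 \cdot 11 \left(-1\right) = \left(-392\right) \left(-11\right) = 4312$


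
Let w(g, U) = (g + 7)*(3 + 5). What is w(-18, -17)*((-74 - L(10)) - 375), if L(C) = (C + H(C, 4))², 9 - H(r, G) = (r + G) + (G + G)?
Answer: 40304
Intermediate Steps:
w(g, U) = 56 + 8*g (w(g, U) = (7 + g)*8 = 56 + 8*g)
H(r, G) = 9 - r - 3*G (H(r, G) = 9 - ((r + G) + (G + G)) = 9 - ((G + r) + 2*G) = 9 - (r + 3*G) = 9 + (-r - 3*G) = 9 - r - 3*G)
L(C) = 9 (L(C) = (C + (9 - C - 3*4))² = (C + (9 - C - 12))² = (C + (-3 - C))² = (-3)² = 9)
w(-18, -17)*((-74 - L(10)) - 375) = (56 + 8*(-18))*((-74 - 1*9) - 375) = (56 - 144)*((-74 - 9) - 375) = -88*(-83 - 375) = -88*(-458) = 40304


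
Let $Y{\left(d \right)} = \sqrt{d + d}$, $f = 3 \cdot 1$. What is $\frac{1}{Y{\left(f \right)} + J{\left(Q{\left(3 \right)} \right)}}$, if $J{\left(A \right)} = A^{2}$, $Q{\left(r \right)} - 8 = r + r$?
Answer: $\frac{98}{19205} - \frac{\sqrt{6}}{38410} \approx 0.0050391$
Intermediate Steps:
$Q{\left(r \right)} = 8 + 2 r$ ($Q{\left(r \right)} = 8 + \left(r + r\right) = 8 + 2 r$)
$f = 3$
$Y{\left(d \right)} = \sqrt{2} \sqrt{d}$ ($Y{\left(d \right)} = \sqrt{2 d} = \sqrt{2} \sqrt{d}$)
$\frac{1}{Y{\left(f \right)} + J{\left(Q{\left(3 \right)} \right)}} = \frac{1}{\sqrt{2} \sqrt{3} + \left(8 + 2 \cdot 3\right)^{2}} = \frac{1}{\sqrt{6} + \left(8 + 6\right)^{2}} = \frac{1}{\sqrt{6} + 14^{2}} = \frac{1}{\sqrt{6} + 196} = \frac{1}{196 + \sqrt{6}}$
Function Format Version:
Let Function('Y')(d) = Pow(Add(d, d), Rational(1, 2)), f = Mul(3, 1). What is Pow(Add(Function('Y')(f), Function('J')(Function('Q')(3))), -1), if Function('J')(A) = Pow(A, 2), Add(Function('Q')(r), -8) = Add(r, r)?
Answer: Add(Rational(98, 19205), Mul(Rational(-1, 38410), Pow(6, Rational(1, 2)))) ≈ 0.0050391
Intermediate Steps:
Function('Q')(r) = Add(8, Mul(2, r)) (Function('Q')(r) = Add(8, Add(r, r)) = Add(8, Mul(2, r)))
f = 3
Function('Y')(d) = Mul(Pow(2, Rational(1, 2)), Pow(d, Rational(1, 2))) (Function('Y')(d) = Pow(Mul(2, d), Rational(1, 2)) = Mul(Pow(2, Rational(1, 2)), Pow(d, Rational(1, 2))))
Pow(Add(Function('Y')(f), Function('J')(Function('Q')(3))), -1) = Pow(Add(Mul(Pow(2, Rational(1, 2)), Pow(3, Rational(1, 2))), Pow(Add(8, Mul(2, 3)), 2)), -1) = Pow(Add(Pow(6, Rational(1, 2)), Pow(Add(8, 6), 2)), -1) = Pow(Add(Pow(6, Rational(1, 2)), Pow(14, 2)), -1) = Pow(Add(Pow(6, Rational(1, 2)), 196), -1) = Pow(Add(196, Pow(6, Rational(1, 2))), -1)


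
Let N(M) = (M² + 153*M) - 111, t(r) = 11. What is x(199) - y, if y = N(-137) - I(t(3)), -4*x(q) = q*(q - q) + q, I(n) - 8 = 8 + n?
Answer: 9121/4 ≈ 2280.3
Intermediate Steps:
I(n) = 16 + n (I(n) = 8 + (8 + n) = 16 + n)
N(M) = -111 + M² + 153*M
x(q) = -q/4 (x(q) = -(q*(q - q) + q)/4 = -(q*0 + q)/4 = -(0 + q)/4 = -q/4)
y = -2330 (y = (-111 + (-137)² + 153*(-137)) - (16 + 11) = (-111 + 18769 - 20961) - 1*27 = -2303 - 27 = -2330)
x(199) - y = -¼*199 - 1*(-2330) = -199/4 + 2330 = 9121/4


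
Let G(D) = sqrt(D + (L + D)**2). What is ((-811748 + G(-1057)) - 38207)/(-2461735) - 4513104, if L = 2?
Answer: -2222013045097/492347 - 36*sqrt(858)/2461735 ≈ -4.5131e+6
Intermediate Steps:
G(D) = sqrt(D + (2 + D)**2)
((-811748 + G(-1057)) - 38207)/(-2461735) - 4513104 = ((-811748 + sqrt(-1057 + (2 - 1057)**2)) - 38207)/(-2461735) - 4513104 = ((-811748 + sqrt(-1057 + (-1055)**2)) - 38207)*(-1/2461735) - 4513104 = ((-811748 + sqrt(-1057 + 1113025)) - 38207)*(-1/2461735) - 4513104 = ((-811748 + sqrt(1111968)) - 38207)*(-1/2461735) - 4513104 = ((-811748 + 36*sqrt(858)) - 38207)*(-1/2461735) - 4513104 = (-849955 + 36*sqrt(858))*(-1/2461735) - 4513104 = (169991/492347 - 36*sqrt(858)/2461735) - 4513104 = -2222013045097/492347 - 36*sqrt(858)/2461735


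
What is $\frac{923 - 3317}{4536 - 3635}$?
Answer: $- \frac{2394}{901} \approx -2.657$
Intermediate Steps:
$\frac{923 - 3317}{4536 - 3635} = - \frac{2394}{901}$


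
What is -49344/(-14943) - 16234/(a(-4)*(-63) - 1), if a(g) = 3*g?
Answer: -68443314/3760655 ≈ -18.200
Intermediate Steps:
-49344/(-14943) - 16234/(a(-4)*(-63) - 1) = -49344/(-14943) - 16234/((3*(-4))*(-63) - 1) = -49344*(-1/14943) - 16234/(-12*(-63) - 1) = 16448/4981 - 16234/(756 - 1) = 16448/4981 - 16234/755 = -68443314/3760655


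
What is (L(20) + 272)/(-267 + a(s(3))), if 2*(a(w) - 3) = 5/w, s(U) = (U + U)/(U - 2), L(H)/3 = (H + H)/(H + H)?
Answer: -3300/3163 ≈ -1.0433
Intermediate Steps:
L(H) = 3 (L(H) = 3*((H + H)/(H + H)) = 3*((2*H)/((2*H))) = 3*((2*H)*(1/(2*H))) = 3*1 = 3)
s(U) = 2*U/(-2 + U) (s(U) = (2*U)/(-2 + U) = 2*U/(-2 + U))
a(w) = 3 + 5/(2*w) (a(w) = 3 + (5/w)/2 = 3 + 5/(2*w))
(L(20) + 272)/(-267 + a(s(3))) = (3 + 272)/(-267 + (3 + 5/(2*((2*3/(-2 + 3)))))) = 275/(-267 + (3 + 5/(2*((2*3/1))))) = 275/(-267 + (3 + 5/(2*((2*3*1))))) = 275/(-267 + (3 + (5/2)/6)) = 275/(-267 + (3 + (5/2)*(⅙))) = 275/(-267 + (3 + 5/12)) = 275/(-267 + 41/12) = 275/(-3163/12) = 275*(-12/3163) = -3300/3163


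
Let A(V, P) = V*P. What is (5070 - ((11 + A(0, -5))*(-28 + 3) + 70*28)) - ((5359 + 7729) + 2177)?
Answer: -11880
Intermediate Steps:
A(V, P) = P*V
(5070 - ((11 + A(0, -5))*(-28 + 3) + 70*28)) - ((5359 + 7729) + 2177) = (5070 - ((11 - 5*0)*(-28 + 3) + 70*28)) - ((5359 + 7729) + 2177) = (5070 - ((11 + 0)*(-25) + 1960)) - (13088 + 2177) = (5070 - (11*(-25) + 1960)) - 1*15265 = (5070 - (-275 + 1960)) - 15265 = (5070 - 1*1685) - 15265 = (5070 - 1685) - 15265 = 3385 - 15265 = -11880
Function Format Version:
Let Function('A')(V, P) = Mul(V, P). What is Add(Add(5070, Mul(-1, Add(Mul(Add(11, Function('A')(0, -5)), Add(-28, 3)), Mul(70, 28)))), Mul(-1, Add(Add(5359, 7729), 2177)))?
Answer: -11880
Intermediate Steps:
Function('A')(V, P) = Mul(P, V)
Add(Add(5070, Mul(-1, Add(Mul(Add(11, Function('A')(0, -5)), Add(-28, 3)), Mul(70, 28)))), Mul(-1, Add(Add(5359, 7729), 2177))) = Add(Add(5070, Mul(-1, Add(Mul(Add(11, Mul(-5, 0)), Add(-28, 3)), Mul(70, 28)))), Mul(-1, Add(Add(5359, 7729), 2177))) = Add(Add(5070, Mul(-1, Add(Mul(Add(11, 0), -25), 1960))), Mul(-1, Add(13088, 2177))) = Add(Add(5070, Mul(-1, Add(Mul(11, -25), 1960))), Mul(-1, 15265)) = Add(Add(5070, Mul(-1, Add(-275, 1960))), -15265) = Add(Add(5070, Mul(-1, 1685)), -15265) = Add(Add(5070, -1685), -15265) = Add(3385, -15265) = -11880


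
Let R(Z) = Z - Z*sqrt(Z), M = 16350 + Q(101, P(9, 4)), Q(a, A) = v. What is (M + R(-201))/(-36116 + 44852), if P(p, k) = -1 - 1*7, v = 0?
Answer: 769/416 + 67*I*sqrt(201)/2912 ≈ 1.8486 + 0.3262*I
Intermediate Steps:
P(p, k) = -8 (P(p, k) = -1 - 7 = -8)
Q(a, A) = 0
M = 16350 (M = 16350 + 0 = 16350)
R(Z) = Z - Z**(3/2)
(M + R(-201))/(-36116 + 44852) = (16350 + (-201 - (-201)**(3/2)))/(-36116 + 44852) = (16350 + (-201 - (-201)*I*sqrt(201)))/8736 = (16350 + (-201 + 201*I*sqrt(201)))*(1/8736) = (16149 + 201*I*sqrt(201))*(1/8736) = 769/416 + 67*I*sqrt(201)/2912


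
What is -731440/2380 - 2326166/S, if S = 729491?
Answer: -3850822658/12401347 ≈ -310.52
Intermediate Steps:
-731440/2380 - 2326166/S = -731440/2380 - 2326166/729491 = -731440*1/2380 - 2326166*1/729491 = -36572/119 - 2326166/729491 = -3850822658/12401347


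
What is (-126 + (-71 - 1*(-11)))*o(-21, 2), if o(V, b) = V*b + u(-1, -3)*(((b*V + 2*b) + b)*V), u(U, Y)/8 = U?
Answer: 1132740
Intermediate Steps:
u(U, Y) = 8*U
o(V, b) = V*b - 8*V*(3*b + V*b) (o(V, b) = V*b + (8*(-1))*(((b*V + 2*b) + b)*V) = V*b - 8*((V*b + 2*b) + b)*V = V*b - 8*((2*b + V*b) + b)*V = V*b - 8*(3*b + V*b)*V = V*b - 8*V*(3*b + V*b))
(-126 + (-71 - 1*(-11)))*o(-21, 2) = (-126 + (-71 - 1*(-11)))*(-1*(-21)*2*(23 + 8*(-21))) = (-126 + (-71 + 11))*(-1*(-21)*2*(23 - 168)) = (-126 - 60)*(-1*(-21)*2*(-145)) = -186*(-6090) = 1132740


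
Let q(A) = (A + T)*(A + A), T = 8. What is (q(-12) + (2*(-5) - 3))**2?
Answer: 6889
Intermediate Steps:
q(A) = 2*A*(8 + A) (q(A) = (A + 8)*(A + A) = (8 + A)*(2*A) = 2*A*(8 + A))
(q(-12) + (2*(-5) - 3))**2 = (2*(-12)*(8 - 12) + (2*(-5) - 3))**2 = (2*(-12)*(-4) + (-10 - 3))**2 = (96 - 13)**2 = 83**2 = 6889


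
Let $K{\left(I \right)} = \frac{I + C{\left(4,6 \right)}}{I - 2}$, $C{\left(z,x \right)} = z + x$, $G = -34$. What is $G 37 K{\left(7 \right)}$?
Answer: $- \frac{21386}{5} \approx -4277.2$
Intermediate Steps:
$C{\left(z,x \right)} = x + z$
$K{\left(I \right)} = \frac{10 + I}{-2 + I}$ ($K{\left(I \right)} = \frac{I + \left(6 + 4\right)}{I - 2} = \frac{I + 10}{-2 + I} = \frac{10 + I}{-2 + I}$)
$G 37 K{\left(7 \right)} = \left(-34\right) 37 \frac{10 + 7}{-2 + 7} = - 1258 \cdot \frac{1}{5} \cdot 17 = \left(-1258\right) \frac{17}{5} = - \frac{21386}{5}$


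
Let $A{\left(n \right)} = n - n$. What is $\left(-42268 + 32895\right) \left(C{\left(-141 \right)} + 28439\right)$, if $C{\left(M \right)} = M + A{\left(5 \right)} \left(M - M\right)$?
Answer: $-265237154$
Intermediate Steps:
$A{\left(n \right)} = 0$
$C{\left(M \right)} = M$ ($C{\left(M \right)} = M + 0 \left(M - M\right) = M + 0 \cdot 0 = M + 0 = M$)
$\left(-42268 + 32895\right) \left(C{\left(-141 \right)} + 28439\right) = \left(-42268 + 32895\right) \left(-141 + 28439\right) = \left(-9373\right) 28298 = -265237154$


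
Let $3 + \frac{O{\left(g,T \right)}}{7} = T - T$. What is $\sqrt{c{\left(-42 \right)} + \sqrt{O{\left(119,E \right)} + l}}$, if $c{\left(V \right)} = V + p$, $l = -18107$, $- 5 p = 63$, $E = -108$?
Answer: $\frac{\sqrt{-1365 + 100 i \sqrt{1133}}}{5} \approx 6.7339 + 9.9973 i$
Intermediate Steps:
$O{\left(g,T \right)} = -21$ ($O{\left(g,T \right)} = -21 + 7 \left(T - T\right) = -21 + 7 \cdot 0 = -21 + 0 = -21$)
$p = - \frac{63}{5}$ ($p = \left(- \frac{1}{5}\right) 63 = - \frac{63}{5} \approx -12.6$)
$c{\left(V \right)} = - \frac{63}{5} + V$ ($c{\left(V \right)} = V - \frac{63}{5} = - \frac{63}{5} + V$)
$\sqrt{c{\left(-42 \right)} + \sqrt{O{\left(119,E \right)} + l}} = \sqrt{\left(- \frac{63}{5} - 42\right) + \sqrt{-21 - 18107}} = \sqrt{- \frac{273}{5} + \sqrt{-18128}} = \sqrt{- \frac{273}{5} + 4 i \sqrt{1133}}$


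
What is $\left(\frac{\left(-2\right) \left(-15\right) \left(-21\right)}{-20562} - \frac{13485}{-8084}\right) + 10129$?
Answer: $\frac{280659540887}{27703868} \approx 10131.0$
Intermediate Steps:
$\left(\frac{\left(-2\right) \left(-15\right) \left(-21\right)}{-20562} - \frac{13485}{-8084}\right) + 10129 = \left(30 \left(-21\right) \left(- \frac{1}{20562}\right) - - \frac{13485}{8084}\right) + 10129 = \left(\left(-630\right) \left(- \frac{1}{20562}\right) + \frac{13485}{8084}\right) + 10129 = \left(\frac{105}{3427} + \frac{13485}{8084}\right) + 10129 = \frac{47061915}{27703868} + 10129 = \frac{280659540887}{27703868}$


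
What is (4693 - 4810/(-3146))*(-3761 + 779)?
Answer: -1693889316/121 ≈ -1.3999e+7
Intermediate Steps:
(4693 - 4810/(-3146))*(-3761 + 779) = (4693 - 4810*(-1/3146))*(-2982) = (4693 + 185/121)*(-2982) = (568038/121)*(-2982) = -1693889316/121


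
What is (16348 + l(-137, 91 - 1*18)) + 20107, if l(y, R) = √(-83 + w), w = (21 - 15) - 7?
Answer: 36455 + 2*I*√21 ≈ 36455.0 + 9.1651*I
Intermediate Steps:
w = -1 (w = 6 - 7 = -1)
l(y, R) = 2*I*√21 (l(y, R) = √(-83 - 1) = √(-84) = 2*I*√21)
(16348 + l(-137, 91 - 1*18)) + 20107 = (16348 + 2*I*√21) + 20107 = 36455 + 2*I*√21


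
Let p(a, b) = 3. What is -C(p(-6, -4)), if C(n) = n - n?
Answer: 0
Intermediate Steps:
C(n) = 0
-C(p(-6, -4)) = -1*0 = 0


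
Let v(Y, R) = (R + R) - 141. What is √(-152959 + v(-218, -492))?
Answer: 2*I*√38521 ≈ 392.54*I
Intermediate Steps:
v(Y, R) = -141 + 2*R (v(Y, R) = 2*R - 141 = -141 + 2*R)
√(-152959 + v(-218, -492)) = √(-152959 + (-141 + 2*(-492))) = √(-152959 + (-141 - 984)) = √(-152959 - 1125) = √(-154084) = 2*I*√38521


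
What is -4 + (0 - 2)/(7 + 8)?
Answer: -62/15 ≈ -4.1333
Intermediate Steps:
-4 + (0 - 2)/(7 + 8) = -4 - 2/15 = -62/15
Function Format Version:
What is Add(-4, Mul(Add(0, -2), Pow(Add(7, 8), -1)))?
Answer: Rational(-62, 15) ≈ -4.1333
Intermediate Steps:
Add(-4, Mul(Add(0, -2), Pow(Add(7, 8), -1))) = Add(-4, Mul(-2, Pow(15, -1))) = Add(-4, Mul(-2, Rational(1, 15))) = Add(-4, Rational(-2, 15)) = Rational(-62, 15)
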